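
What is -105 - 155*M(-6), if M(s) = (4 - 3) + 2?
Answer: -570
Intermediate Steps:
M(s) = 3 (M(s) = 1 + 2 = 3)
-105 - 155*M(-6) = -105 - 155*3 = -105 - 465 = -570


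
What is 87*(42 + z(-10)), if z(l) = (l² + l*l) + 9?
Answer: 21837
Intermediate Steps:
z(l) = 9 + 2*l² (z(l) = (l² + l²) + 9 = 2*l² + 9 = 9 + 2*l²)
87*(42 + z(-10)) = 87*(42 + (9 + 2*(-10)²)) = 87*(42 + (9 + 2*100)) = 87*(42 + (9 + 200)) = 87*(42 + 209) = 87*251 = 21837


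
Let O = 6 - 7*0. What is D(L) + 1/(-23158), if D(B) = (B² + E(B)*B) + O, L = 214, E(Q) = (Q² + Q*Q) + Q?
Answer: 456033959187/23158 ≈ 1.9692e+7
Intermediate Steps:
E(Q) = Q + 2*Q² (E(Q) = (Q² + Q²) + Q = 2*Q² + Q = Q + 2*Q²)
O = 6 (O = 6 + 0 = 6)
D(B) = 6 + B² + B²*(1 + 2*B) (D(B) = (B² + (B*(1 + 2*B))*B) + 6 = (B² + B²*(1 + 2*B)) + 6 = 6 + B² + B²*(1 + 2*B))
D(L) + 1/(-23158) = (6 + 2*214² + 2*214³) + 1/(-23158) = (6 + 2*45796 + 2*9800344) - 1/23158 = (6 + 91592 + 19600688) - 1/23158 = 19692286 - 1/23158 = 456033959187/23158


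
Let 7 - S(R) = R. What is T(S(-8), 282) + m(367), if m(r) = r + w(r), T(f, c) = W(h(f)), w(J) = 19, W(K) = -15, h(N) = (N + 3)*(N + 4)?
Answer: 371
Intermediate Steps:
h(N) = (3 + N)*(4 + N)
S(R) = 7 - R
T(f, c) = -15
m(r) = 19 + r (m(r) = r + 19 = 19 + r)
T(S(-8), 282) + m(367) = -15 + (19 + 367) = -15 + 386 = 371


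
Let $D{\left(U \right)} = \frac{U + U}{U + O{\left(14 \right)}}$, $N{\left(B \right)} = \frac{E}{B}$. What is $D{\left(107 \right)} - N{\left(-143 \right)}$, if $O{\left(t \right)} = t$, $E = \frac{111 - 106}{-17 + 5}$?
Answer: $\frac{33329}{18876} \approx 1.7657$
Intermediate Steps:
$E = - \frac{5}{12}$ ($E = \frac{5}{-12} = 5 \left(- \frac{1}{12}\right) = - \frac{5}{12} \approx -0.41667$)
$N{\left(B \right)} = - \frac{5}{12 B}$
$D{\left(U \right)} = \frac{2 U}{14 + U}$ ($D{\left(U \right)} = \frac{U + U}{U + 14} = \frac{2 U}{14 + U}$)
$D{\left(107 \right)} - N{\left(-143 \right)} = 2 \cdot 107 \frac{1}{14 + 107} - - \frac{5}{12 \left(-143\right)} = 2 \cdot 107 \cdot \frac{1}{121} - \left(- \frac{5}{12}\right) \left(- \frac{1}{143}\right) = 2 \cdot 107 \cdot \frac{1}{121} - \frac{5}{1716} = \frac{214}{121} - \frac{5}{1716} = \frac{33329}{18876}$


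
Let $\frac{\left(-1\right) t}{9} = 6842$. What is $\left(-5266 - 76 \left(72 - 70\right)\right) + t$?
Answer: $-66996$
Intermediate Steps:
$t = -61578$ ($t = \left(-9\right) 6842 = -61578$)
$\left(-5266 - 76 \left(72 - 70\right)\right) + t = \left(-5266 - 76 \left(72 - 70\right)\right) - 61578 = \left(-5266 - 152\right) - 61578 = -5418 - 61578 = -66996$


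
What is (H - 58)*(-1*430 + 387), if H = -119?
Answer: 7611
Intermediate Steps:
(H - 58)*(-1*430 + 387) = (-119 - 58)*(-1*430 + 387) = -177*(-430 + 387) = -177*(-43) = 7611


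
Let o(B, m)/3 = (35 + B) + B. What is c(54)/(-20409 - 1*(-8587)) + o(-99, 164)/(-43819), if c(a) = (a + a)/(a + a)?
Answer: 5737139/518028218 ≈ 0.011075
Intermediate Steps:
o(B, m) = 105 + 6*B (o(B, m) = 3*((35 + B) + B) = 3*(35 + 2*B) = 105 + 6*B)
c(a) = 1 (c(a) = (2*a)/((2*a)) = (2*a)*(1/(2*a)) = 1)
c(54)/(-20409 - 1*(-8587)) + o(-99, 164)/(-43819) = 1/(-20409 - 1*(-8587)) + (105 + 6*(-99))/(-43819) = 1/(-20409 + 8587) + (105 - 594)*(-1/43819) = 1/(-11822) - 489*(-1/43819) = 1*(-1/11822) + 489/43819 = -1/11822 + 489/43819 = 5737139/518028218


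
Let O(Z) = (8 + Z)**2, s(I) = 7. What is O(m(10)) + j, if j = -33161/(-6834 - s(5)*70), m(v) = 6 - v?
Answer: 150345/7324 ≈ 20.528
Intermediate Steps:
j = 33161/7324 (j = -33161/(-6834 - 7*70) = -33161/(-6834 - 1*490) = -33161/(-6834 - 490) = -33161/(-7324) = -33161*(-1/7324) = 33161/7324 ≈ 4.5277)
O(m(10)) + j = (8 + (6 - 1*10))**2 + 33161/7324 = (8 + (6 - 10))**2 + 33161/7324 = (8 - 4)**2 + 33161/7324 = 4**2 + 33161/7324 = 16 + 33161/7324 = 150345/7324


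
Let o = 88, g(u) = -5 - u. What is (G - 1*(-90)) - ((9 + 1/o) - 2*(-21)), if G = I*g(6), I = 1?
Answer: 2463/88 ≈ 27.989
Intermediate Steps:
G = -11 (G = 1*(-5 - 1*6) = 1*(-5 - 6) = 1*(-11) = -11)
(G - 1*(-90)) - ((9 + 1/o) - 2*(-21)) = (-11 - 1*(-90)) - ((9 + 1/88) - 2*(-21)) = (-11 + 90) - ((9 + 1/88) + 42) = 79 - (793/88 + 42) = 79 - 1*4489/88 = 79 - 4489/88 = 2463/88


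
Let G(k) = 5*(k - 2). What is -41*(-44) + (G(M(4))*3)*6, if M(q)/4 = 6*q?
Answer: 10264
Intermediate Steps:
M(q) = 24*q (M(q) = 4*(6*q) = 24*q)
G(k) = -10 + 5*k (G(k) = 5*(-2 + k) = -10 + 5*k)
-41*(-44) + (G(M(4))*3)*6 = -41*(-44) + ((-10 + 5*(24*4))*3)*6 = 1804 + ((-10 + 5*96)*3)*6 = 1804 + ((-10 + 480)*3)*6 = 1804 + (470*3)*6 = 1804 + 1410*6 = 1804 + 8460 = 10264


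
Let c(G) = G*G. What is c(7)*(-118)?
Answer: -5782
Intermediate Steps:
c(G) = G²
c(7)*(-118) = 7²*(-118) = 49*(-118) = -5782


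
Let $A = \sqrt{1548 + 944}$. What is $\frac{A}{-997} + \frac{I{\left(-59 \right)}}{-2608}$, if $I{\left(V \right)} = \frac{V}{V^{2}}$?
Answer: $\frac{1}{153872} - \frac{2 \sqrt{623}}{997} \approx -0.050064$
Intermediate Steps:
$A = 2 \sqrt{623}$ ($A = \sqrt{2492} = 2 \sqrt{623} \approx 49.92$)
$I{\left(V \right)} = \frac{1}{V}$ ($I{\left(V \right)} = \frac{V}{V^{2}} = \frac{1}{V}$)
$\frac{A}{-997} + \frac{I{\left(-59 \right)}}{-2608} = \frac{2 \sqrt{623}}{-997} + \frac{1}{\left(-59\right) \left(-2608\right)} = 2 \sqrt{623} \left(- \frac{1}{997}\right) - - \frac{1}{153872} = - \frac{2 \sqrt{623}}{997} + \frac{1}{153872} = \frac{1}{153872} - \frac{2 \sqrt{623}}{997}$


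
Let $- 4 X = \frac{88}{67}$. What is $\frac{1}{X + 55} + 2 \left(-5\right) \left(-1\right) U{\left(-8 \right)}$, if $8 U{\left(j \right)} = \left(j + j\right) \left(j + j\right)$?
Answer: $\frac{1172227}{3663} \approx 320.02$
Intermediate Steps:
$U{\left(j \right)} = \frac{j^{2}}{2}$ ($U{\left(j \right)} = \frac{\left(j + j\right) \left(j + j\right)}{8} = \frac{2 j 2 j}{8} = \frac{4 j^{2}}{8} = \frac{j^{2}}{2}$)
$X = - \frac{22}{67}$ ($X = - \frac{88 \cdot \frac{1}{67}}{4} = \left(- \frac{1}{4}\right) \frac{88}{67} = - \frac{22}{67} \approx -0.32836$)
$\frac{1}{X + 55} + 2 \left(-5\right) \left(-1\right) U{\left(-8 \right)} = \frac{1}{- \frac{22}{67} + 55} + 2 \left(-5\right) \left(-1\right) \frac{\left(-8\right)^{2}}{2} = \frac{1}{\frac{3663}{67}} + \left(-10\right) \left(-1\right) \frac{1}{2} \cdot 64 = \frac{67}{3663} + 10 \cdot 32 = \frac{67}{3663} + 320 = \frac{1172227}{3663}$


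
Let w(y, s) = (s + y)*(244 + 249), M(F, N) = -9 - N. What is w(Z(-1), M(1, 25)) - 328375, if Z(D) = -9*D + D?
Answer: -341193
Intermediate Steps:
Z(D) = -8*D
w(y, s) = 493*s + 493*y (w(y, s) = (s + y)*493 = 493*s + 493*y)
w(Z(-1), M(1, 25)) - 328375 = (493*(-9 - 1*25) + 493*(-8*(-1))) - 328375 = (493*(-9 - 25) + 493*8) - 328375 = (493*(-34) + 3944) - 328375 = (-16762 + 3944) - 328375 = -12818 - 328375 = -341193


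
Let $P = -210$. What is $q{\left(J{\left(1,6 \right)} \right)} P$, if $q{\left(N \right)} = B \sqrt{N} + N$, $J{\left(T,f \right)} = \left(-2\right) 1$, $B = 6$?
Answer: $420 - 1260 i \sqrt{2} \approx 420.0 - 1781.9 i$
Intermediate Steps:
$J{\left(T,f \right)} = -2$
$q{\left(N \right)} = N + 6 \sqrt{N}$ ($q{\left(N \right)} = 6 \sqrt{N} + N = N + 6 \sqrt{N}$)
$q{\left(J{\left(1,6 \right)} \right)} P = \left(-2 + 6 \sqrt{-2}\right) \left(-210\right) = \left(-2 + 6 i \sqrt{2}\right) \left(-210\right) = 420 - 1260 i \sqrt{2}$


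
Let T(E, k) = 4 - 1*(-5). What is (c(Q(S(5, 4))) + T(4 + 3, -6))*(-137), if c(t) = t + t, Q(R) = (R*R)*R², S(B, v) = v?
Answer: -71377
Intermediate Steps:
T(E, k) = 9 (T(E, k) = 4 + 5 = 9)
Q(R) = R⁴ (Q(R) = R²*R² = R⁴)
c(t) = 2*t
(c(Q(S(5, 4))) + T(4 + 3, -6))*(-137) = (2*4⁴ + 9)*(-137) = (2*256 + 9)*(-137) = (512 + 9)*(-137) = 521*(-137) = -71377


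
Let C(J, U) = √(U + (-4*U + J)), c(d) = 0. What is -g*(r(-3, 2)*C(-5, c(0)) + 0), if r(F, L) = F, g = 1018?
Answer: 3054*I*√5 ≈ 6829.0*I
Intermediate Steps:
C(J, U) = √(J - 3*U) (C(J, U) = √(U + (J - 4*U)) = √(J - 3*U))
-g*(r(-3, 2)*C(-5, c(0)) + 0) = -1018*(-3*√(-5 - 3*0) + 0) = -1018*(-3*√(-5 + 0) + 0) = -1018*(-3*I*√5 + 0) = -1018*(-3*I*√5) = -(-3054)*I*√5 = 3054*I*√5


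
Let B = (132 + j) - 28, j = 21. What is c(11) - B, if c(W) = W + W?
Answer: -103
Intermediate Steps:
c(W) = 2*W
B = 125 (B = (132 + 21) - 28 = 153 - 28 = 125)
c(11) - B = 2*11 - 1*125 = 22 - 125 = -103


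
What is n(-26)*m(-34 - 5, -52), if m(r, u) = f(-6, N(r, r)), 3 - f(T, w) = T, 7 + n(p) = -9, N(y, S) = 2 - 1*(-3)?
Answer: -144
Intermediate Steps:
N(y, S) = 5 (N(y, S) = 2 + 3 = 5)
n(p) = -16 (n(p) = -7 - 9 = -16)
f(T, w) = 3 - T
m(r, u) = 9 (m(r, u) = 3 - 1*(-6) = 3 + 6 = 9)
n(-26)*m(-34 - 5, -52) = -16*9 = -144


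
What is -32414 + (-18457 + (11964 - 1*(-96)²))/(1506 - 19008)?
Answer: -567294119/17502 ≈ -32413.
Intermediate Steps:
-32414 + (-18457 + (11964 - 1*(-96)²))/(1506 - 19008) = -32414 + (-18457 + (11964 - 1*9216))/(-17502) = -32414 + (-18457 + (11964 - 9216))*(-1/17502) = -32414 + (-18457 + 2748)*(-1/17502) = -32414 - 15709*(-1/17502) = -32414 + 15709/17502 = -567294119/17502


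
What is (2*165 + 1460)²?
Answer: 3204100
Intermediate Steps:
(2*165 + 1460)² = (330 + 1460)² = 1790² = 3204100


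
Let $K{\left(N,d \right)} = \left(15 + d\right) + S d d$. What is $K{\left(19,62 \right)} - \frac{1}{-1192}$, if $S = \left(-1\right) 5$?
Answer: $- \frac{22818455}{1192} \approx -19143.0$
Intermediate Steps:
$S = -5$
$K{\left(N,d \right)} = 15 + d - 5 d^{2}$ ($K{\left(N,d \right)} = \left(15 + d\right) + - 5 d d = \left(15 + d\right) - 5 d^{2} = 15 + d - 5 d^{2}$)
$K{\left(19,62 \right)} - \frac{1}{-1192} = \left(15 + 62 - 5 \cdot 62^{2}\right) - \frac{1}{-1192} = \left(15 + 62 - 19220\right) - - \frac{1}{1192} = \left(15 + 62 - 19220\right) + \frac{1}{1192} = -19143 + \frac{1}{1192} = - \frac{22818455}{1192}$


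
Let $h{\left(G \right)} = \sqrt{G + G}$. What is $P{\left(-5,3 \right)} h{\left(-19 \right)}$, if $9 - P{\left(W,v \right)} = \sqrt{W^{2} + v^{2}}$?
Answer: $i \sqrt{38} \left(9 - \sqrt{34}\right) \approx 19.535 i$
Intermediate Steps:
$h{\left(G \right)} = \sqrt{2} \sqrt{G}$ ($h{\left(G \right)} = \sqrt{2 G} = \sqrt{2} \sqrt{G}$)
$P{\left(W,v \right)} = 9 - \sqrt{W^{2} + v^{2}}$
$P{\left(-5,3 \right)} h{\left(-19 \right)} = \left(9 - \sqrt{\left(-5\right)^{2} + 3^{2}}\right) \sqrt{2} \sqrt{-19} = \left(9 - \sqrt{25 + 9}\right) \sqrt{2} i \sqrt{19} = \left(9 - \sqrt{34}\right) i \sqrt{38} = i \sqrt{38} \left(9 - \sqrt{34}\right)$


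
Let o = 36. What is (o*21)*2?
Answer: 1512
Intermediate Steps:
(o*21)*2 = (36*21)*2 = 756*2 = 1512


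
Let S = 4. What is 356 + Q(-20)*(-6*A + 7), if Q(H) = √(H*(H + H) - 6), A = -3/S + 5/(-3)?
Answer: 356 + 43*√794/2 ≈ 961.83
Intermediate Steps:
A = -29/12 (A = -3/4 + 5/(-3) = -3*¼ + 5*(-⅓) = -¾ - 5/3 = -29/12 ≈ -2.4167)
Q(H) = √(-6 + 2*H²) (Q(H) = √(H*(2*H) - 6) = √(2*H² - 6) = √(-6 + 2*H²))
356 + Q(-20)*(-6*A + 7) = 356 + √(-6 + 2*(-20)²)*(-6*(-29/12) + 7) = 356 + √(-6 + 2*400)*(29/2 + 7) = 356 + √(-6 + 800)*(43/2) = 356 + √794*(43/2) = 356 + 43*√794/2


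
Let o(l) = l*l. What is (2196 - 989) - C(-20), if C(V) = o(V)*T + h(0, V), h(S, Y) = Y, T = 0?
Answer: 1227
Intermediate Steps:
o(l) = l²
C(V) = V (C(V) = V²*0 + V = 0 + V = V)
(2196 - 989) - C(-20) = (2196 - 989) - 1*(-20) = 1207 + 20 = 1227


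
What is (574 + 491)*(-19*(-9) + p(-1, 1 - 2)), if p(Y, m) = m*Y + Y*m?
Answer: 184245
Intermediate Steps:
p(Y, m) = 2*Y*m (p(Y, m) = Y*m + Y*m = 2*Y*m)
(574 + 491)*(-19*(-9) + p(-1, 1 - 2)) = (574 + 491)*(-19*(-9) + 2*(-1)*(1 - 2)) = 1065*(171 + 2*(-1)*(-1)) = 1065*(171 + 2) = 1065*173 = 184245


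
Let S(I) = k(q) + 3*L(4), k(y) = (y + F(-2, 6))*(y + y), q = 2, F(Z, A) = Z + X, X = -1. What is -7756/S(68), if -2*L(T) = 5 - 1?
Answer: 3878/5 ≈ 775.60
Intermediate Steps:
F(Z, A) = -1 + Z (F(Z, A) = Z - 1 = -1 + Z)
k(y) = 2*y*(-3 + y) (k(y) = (y + (-1 - 2))*(y + y) = (y - 3)*(2*y) = (-3 + y)*(2*y) = 2*y*(-3 + y))
L(T) = -2 (L(T) = -(5 - 1)/2 = -½*4 = -2)
S(I) = -10 (S(I) = 2*2*(-3 + 2) + 3*(-2) = 2*2*(-1) - 6 = -4 - 6 = -10)
-7756/S(68) = -7756/(-10) = -7756*(-⅒) = 3878/5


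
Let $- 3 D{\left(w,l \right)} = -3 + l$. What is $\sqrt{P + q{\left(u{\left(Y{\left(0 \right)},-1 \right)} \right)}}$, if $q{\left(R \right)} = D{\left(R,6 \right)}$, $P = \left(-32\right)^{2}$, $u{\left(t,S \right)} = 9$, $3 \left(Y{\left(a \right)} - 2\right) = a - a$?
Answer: $\sqrt{1023} \approx 31.984$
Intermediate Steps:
$Y{\left(a \right)} = 2$ ($Y{\left(a \right)} = 2 + \frac{a - a}{3} = 2 + \frac{1}{3} \cdot 0 = 2 + 0 = 2$)
$D{\left(w,l \right)} = 1 - \frac{l}{3}$ ($D{\left(w,l \right)} = - \frac{-3 + l}{3} = 1 - \frac{l}{3}$)
$P = 1024$
$q{\left(R \right)} = -1$ ($q{\left(R \right)} = 1 - 2 = -1$)
$\sqrt{P + q{\left(u{\left(Y{\left(0 \right)},-1 \right)} \right)}} = \sqrt{1024 - 1} = \sqrt{1023}$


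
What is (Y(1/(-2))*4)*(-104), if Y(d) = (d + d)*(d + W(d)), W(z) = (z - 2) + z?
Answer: -1456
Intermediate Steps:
W(z) = -2 + 2*z (W(z) = (-2 + z) + z = -2 + 2*z)
Y(d) = 2*d*(-2 + 3*d) (Y(d) = (d + d)*(d + (-2 + 2*d)) = (2*d)*(-2 + 3*d) = 2*d*(-2 + 3*d))
(Y(1/(-2))*4)*(-104) = ((2*(-2 + 3/(-2))/(-2))*4)*(-104) = ((2*(-½)*(-2 + 3*(-½)))*4)*(-104) = ((2*(-½)*(-2 - 3/2))*4)*(-104) = ((2*(-½)*(-7/2))*4)*(-104) = ((7/2)*4)*(-104) = 14*(-104) = -1456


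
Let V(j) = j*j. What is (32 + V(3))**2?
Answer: 1681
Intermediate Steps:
V(j) = j**2
(32 + V(3))**2 = (32 + 3**2)**2 = (32 + 9)**2 = 41**2 = 1681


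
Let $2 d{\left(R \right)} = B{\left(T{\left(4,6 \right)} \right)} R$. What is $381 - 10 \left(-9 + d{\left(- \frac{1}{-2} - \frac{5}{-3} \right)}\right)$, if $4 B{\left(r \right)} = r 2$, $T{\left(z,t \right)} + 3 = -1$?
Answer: $\frac{1478}{3} \approx 492.67$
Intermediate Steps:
$T{\left(z,t \right)} = -4$ ($T{\left(z,t \right)} = -3 - 1 = -4$)
$B{\left(r \right)} = \frac{r}{2}$ ($B{\left(r \right)} = \frac{r 2}{4} = \frac{2 r}{4} = \frac{r}{2}$)
$d{\left(R \right)} = - R$ ($d{\left(R \right)} = \frac{\frac{1}{2} \left(-4\right) R}{2} = \frac{\left(-2\right) R}{2} = - R$)
$381 - 10 \left(-9 + d{\left(- \frac{1}{-2} - \frac{5}{-3} \right)}\right) = 381 - 10 \left(-9 - \left(- \frac{1}{-2} - \frac{5}{-3}\right)\right) = 381 - 10 \left(-9 - \left(\left(-1\right) \left(- \frac{1}{2}\right) - - \frac{5}{3}\right)\right) = 381 - 10 \left(-9 - \left(\frac{1}{2} + \frac{5}{3}\right)\right) = 381 - 10 \left(-9 - \frac{13}{6}\right) = 381 - - \frac{335}{3} = 381 + \frac{335}{3} = \frac{1478}{3}$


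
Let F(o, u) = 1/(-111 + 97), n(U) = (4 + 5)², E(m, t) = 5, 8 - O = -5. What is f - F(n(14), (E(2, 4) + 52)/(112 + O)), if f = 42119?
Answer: 589667/14 ≈ 42119.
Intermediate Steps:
O = 13 (O = 8 - 1*(-5) = 8 + 5 = 13)
n(U) = 81 (n(U) = 9² = 81)
F(o, u) = -1/14 (F(o, u) = 1/(-14) = -1/14)
f - F(n(14), (E(2, 4) + 52)/(112 + O)) = 42119 - 1*(-1/14) = 42119 + 1/14 = 589667/14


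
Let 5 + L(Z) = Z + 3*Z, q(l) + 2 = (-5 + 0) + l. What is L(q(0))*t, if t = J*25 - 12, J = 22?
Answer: -17754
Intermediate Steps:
t = 538 (t = 22*25 - 12 = 550 - 12 = 538)
q(l) = -7 + l (q(l) = -2 + ((-5 + 0) + l) = -2 + (-5 + l) = -7 + l)
L(Z) = -5 + 4*Z (L(Z) = -5 + (Z + 3*Z) = -5 + 4*Z)
L(q(0))*t = (-5 + 4*(-7 + 0))*538 = (-5 + 4*(-7))*538 = (-5 - 28)*538 = -33*538 = -17754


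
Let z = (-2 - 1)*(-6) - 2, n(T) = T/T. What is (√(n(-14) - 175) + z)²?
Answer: (16 + I*√174)² ≈ 82.0 + 422.11*I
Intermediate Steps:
n(T) = 1
z = 16 (z = -3*(-6) - 2 = 18 - 2 = 16)
(√(n(-14) - 175) + z)² = (√(1 - 175) + 16)² = (√(-174) + 16)² = (I*√174 + 16)² = (16 + I*√174)²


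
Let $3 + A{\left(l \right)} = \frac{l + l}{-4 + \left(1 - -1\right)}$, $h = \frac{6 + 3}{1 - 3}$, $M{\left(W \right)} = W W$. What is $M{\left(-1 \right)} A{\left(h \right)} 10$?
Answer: $15$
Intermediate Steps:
$M{\left(W \right)} = W^{2}$
$h = - \frac{9}{2}$ ($h = \frac{9}{-2} = 9 \left(- \frac{1}{2}\right) = - \frac{9}{2} \approx -4.5$)
$A{\left(l \right)} = -3 - l$ ($A{\left(l \right)} = -3 + \frac{l + l}{-4 + \left(1 - -1\right)} = -3 + \frac{2 l}{-4 + \left(1 + 1\right)} = -3 + \frac{2 l}{-4 + 2} = -3 + \frac{2 l}{-2} = -3 + 2 l \left(- \frac{1}{2}\right) = -3 - l$)
$M{\left(-1 \right)} A{\left(h \right)} 10 = \left(-1\right)^{2} \left(-3 - - \frac{9}{2}\right) 10 = 1 \left(-3 + \frac{9}{2}\right) 10 = 1 \cdot \frac{3}{2} \cdot 10 = \frac{3}{2} \cdot 10 = 15$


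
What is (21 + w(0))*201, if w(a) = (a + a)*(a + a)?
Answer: 4221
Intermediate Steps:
w(a) = 4*a**2 (w(a) = (2*a)*(2*a) = 4*a**2)
(21 + w(0))*201 = (21 + 4*0**2)*201 = (21 + 4*0)*201 = (21 + 0)*201 = 21*201 = 4221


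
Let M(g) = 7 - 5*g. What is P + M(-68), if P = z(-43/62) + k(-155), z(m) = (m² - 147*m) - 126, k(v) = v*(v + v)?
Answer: 185947475/3844 ≈ 48373.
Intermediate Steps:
k(v) = 2*v² (k(v) = v*(2*v) = 2*v²)
z(m) = -126 + m² - 147*m
P = 184613607/3844 (P = (-126 + (-43/62)² - (-6321)/62) + 2*(-155)² = (-126 + (-43*1/62)² - (-6321)/62) + 2*24025 = (-126 + (-43/62)² - 147*(-43/62)) + 48050 = (-126 + 1849/3844 + 6321/62) + 48050 = -90593/3844 + 48050 = 184613607/3844 ≈ 48026.)
P + M(-68) = 184613607/3844 + (7 - 5*(-68)) = 184613607/3844 + (7 + 340) = 184613607/3844 + 347 = 185947475/3844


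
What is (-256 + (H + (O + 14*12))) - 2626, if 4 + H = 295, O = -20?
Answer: -2443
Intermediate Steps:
H = 291 (H = -4 + 295 = 291)
(-256 + (H + (O + 14*12))) - 2626 = (-256 + (291 + (-20 + 14*12))) - 2626 = (-256 + (291 + (-20 + 168))) - 2626 = (-256 + (291 + 148)) - 2626 = (-256 + 439) - 2626 = 183 - 2626 = -2443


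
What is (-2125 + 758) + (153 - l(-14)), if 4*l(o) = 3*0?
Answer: -1214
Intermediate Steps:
l(o) = 0 (l(o) = (3*0)/4 = (1/4)*0 = 0)
(-2125 + 758) + (153 - l(-14)) = (-2125 + 758) + (153 - 1*0) = -1367 + (153 + 0) = -1367 + 153 = -1214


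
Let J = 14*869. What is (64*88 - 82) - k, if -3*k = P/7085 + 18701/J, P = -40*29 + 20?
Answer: 287056771769/51717666 ≈ 5550.5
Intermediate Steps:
J = 12166
P = -1140 (P = -1160 + 20 = -1140)
k = -23725469/51717666 (k = -(-1140/7085 + 18701/12166)/3 = -(-1140*1/7085 + 18701*(1/12166))/3 = -(-228/1417 + 18701/12166)/3 = -1/3*23725469/17239222 = -23725469/51717666 ≈ -0.45875)
(64*88 - 82) - k = (64*88 - 82) - 1*(-23725469/51717666) = (5632 - 82) + 23725469/51717666 = 5550 + 23725469/51717666 = 287056771769/51717666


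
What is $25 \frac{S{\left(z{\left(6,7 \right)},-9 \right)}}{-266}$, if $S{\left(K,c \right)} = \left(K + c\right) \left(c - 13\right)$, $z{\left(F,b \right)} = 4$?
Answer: $- \frac{1375}{133} \approx -10.338$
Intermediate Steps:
$S{\left(K,c \right)} = \left(-13 + c\right) \left(K + c\right)$ ($S{\left(K,c \right)} = \left(K + c\right) \left(-13 + c\right) = \left(-13 + c\right) \left(K + c\right)$)
$25 \frac{S{\left(z{\left(6,7 \right)},-9 \right)}}{-266} = 25 \frac{\left(-9\right)^{2} - 52 - -117 + 4 \left(-9\right)}{-266} = 25 \left(81 - 52 + 117 - 36\right) \left(- \frac{1}{266}\right) = 25 \cdot 110 \left(- \frac{1}{266}\right) = 25 \left(- \frac{55}{133}\right) = - \frac{1375}{133}$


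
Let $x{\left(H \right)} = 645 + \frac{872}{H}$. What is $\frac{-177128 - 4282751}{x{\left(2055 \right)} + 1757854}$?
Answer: $- \frac{9165051345}{3613716317} \approx -2.5362$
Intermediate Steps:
$\frac{-177128 - 4282751}{x{\left(2055 \right)} + 1757854} = \frac{-177128 - 4282751}{\left(645 + \frac{872}{2055}\right) + 1757854} = - \frac{4459879}{\left(645 + 872 \cdot \frac{1}{2055}\right) + 1757854} = - \frac{4459879}{\left(645 + \frac{872}{2055}\right) + 1757854} = - \frac{4459879}{\frac{1326347}{2055} + 1757854} = - \frac{4459879}{\frac{3613716317}{2055}} = \left(-4459879\right) \frac{2055}{3613716317} = - \frac{9165051345}{3613716317}$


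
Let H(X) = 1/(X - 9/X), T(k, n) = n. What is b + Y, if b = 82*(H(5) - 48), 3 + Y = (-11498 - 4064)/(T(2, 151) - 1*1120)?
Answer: -30211987/7752 ≈ -3897.3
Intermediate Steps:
Y = 12655/969 (Y = -3 + (-11498 - 4064)/(151 - 1*1120) = -3 - 15562/(151 - 1120) = -3 - 15562/(-969) = -3 - 15562*(-1/969) = -3 + 15562/969 = 12655/969 ≈ 13.060)
b = -31283/8 (b = 82*(5/(-9 + 5**2) - 48) = 82*(5/(-9 + 25) - 48) = 82*(5/16 - 48) = 82*(-763/16) = -31283/8 ≈ -3910.4)
b + Y = -31283/8 + 12655/969 = -30211987/7752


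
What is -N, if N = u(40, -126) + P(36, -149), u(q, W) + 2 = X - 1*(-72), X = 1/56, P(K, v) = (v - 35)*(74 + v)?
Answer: -776721/56 ≈ -13870.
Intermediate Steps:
P(K, v) = (-35 + v)*(74 + v)
X = 1/56 ≈ 0.017857
u(q, W) = 3921/56 (u(q, W) = -2 + (1/56 - 1*(-72)) = -2 + (1/56 + 72) = -2 + 4033/56 = 3921/56)
N = 776721/56 (N = 3921/56 + (-2590 + (-149)² + 39*(-149)) = 3921/56 + (-2590 + 22201 - 5811) = 3921/56 + 13800 = 776721/56 ≈ 13870.)
-N = -1*776721/56 = -776721/56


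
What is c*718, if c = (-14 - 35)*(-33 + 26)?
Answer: 246274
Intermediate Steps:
c = 343 (c = -49*(-7) = 343)
c*718 = 343*718 = 246274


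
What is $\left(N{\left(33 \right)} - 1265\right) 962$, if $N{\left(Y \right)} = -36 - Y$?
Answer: $-1283308$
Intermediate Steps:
$\left(N{\left(33 \right)} - 1265\right) 962 = \left(\left(-36 - 33\right) - 1265\right) 962 = \left(-69 - 1265\right) 962 = \left(-1334\right) 962 = -1283308$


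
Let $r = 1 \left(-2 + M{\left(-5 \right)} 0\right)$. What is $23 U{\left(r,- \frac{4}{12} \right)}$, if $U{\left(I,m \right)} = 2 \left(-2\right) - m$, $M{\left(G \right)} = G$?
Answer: $- \frac{253}{3} \approx -84.333$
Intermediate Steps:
$r = -2$ ($r = 1 \left(-2 - 0\right) = 1 \left(-2 + 0\right) = 1 \left(-2\right) = -2$)
$U{\left(I,m \right)} = -4 - m$
$23 U{\left(r,- \frac{4}{12} \right)} = 23 \left(-4 - - \frac{4}{12}\right) = 23 \left(-4 - \left(-4\right) \frac{1}{12}\right) = 23 \left(-4 - - \frac{1}{3}\right) = 23 \left(-4 + \frac{1}{3}\right) = 23 \left(- \frac{11}{3}\right) = - \frac{253}{3}$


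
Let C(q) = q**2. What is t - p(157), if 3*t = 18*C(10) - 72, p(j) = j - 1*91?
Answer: 510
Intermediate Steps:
p(j) = -91 + j (p(j) = j - 91 = -91 + j)
t = 576 (t = (18*10**2 - 72)/3 = (18*100 - 72)/3 = (1800 - 72)/3 = (1/3)*1728 = 576)
t - p(157) = 576 - (-91 + 157) = 576 - 1*66 = 576 - 66 = 510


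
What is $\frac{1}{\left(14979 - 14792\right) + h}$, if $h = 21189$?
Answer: $\frac{1}{21376} \approx 4.6781 \cdot 10^{-5}$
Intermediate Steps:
$\frac{1}{\left(14979 - 14792\right) + h} = \frac{1}{\left(14979 - 14792\right) + 21189} = \frac{1}{187 + 21189} = \frac{1}{21376}$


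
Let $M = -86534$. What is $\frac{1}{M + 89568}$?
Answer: $\frac{1}{3034} \approx 0.0003296$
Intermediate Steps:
$\frac{1}{M + 89568} = \frac{1}{-86534 + 89568} = \frac{1}{3034}$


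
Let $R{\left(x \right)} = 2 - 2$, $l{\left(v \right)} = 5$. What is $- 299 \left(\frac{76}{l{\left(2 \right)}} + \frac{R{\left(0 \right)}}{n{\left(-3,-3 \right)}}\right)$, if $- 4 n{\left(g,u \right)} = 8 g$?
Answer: $- \frac{22724}{5} \approx -4544.8$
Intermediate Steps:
$n{\left(g,u \right)} = - 2 g$ ($n{\left(g,u \right)} = - \frac{8 g}{4} = - 2 g$)
$R{\left(x \right)} = 0$ ($R{\left(x \right)} = 2 - 2 = 0$)
$- 299 \left(\frac{76}{l{\left(2 \right)}} + \frac{R{\left(0 \right)}}{n{\left(-3,-3 \right)}}\right) = - 299 \left(\frac{76}{5} + \frac{0}{\left(-2\right) \left(-3\right)}\right) = - 299 \left(76 \cdot \frac{1}{5} + \frac{0}{6}\right) = - 299 \left(\frac{76}{5} + 0 \cdot \frac{1}{6}\right) = - 299 \left(\frac{76}{5} + 0\right) = \left(-299\right) \frac{76}{5} = - \frac{22724}{5}$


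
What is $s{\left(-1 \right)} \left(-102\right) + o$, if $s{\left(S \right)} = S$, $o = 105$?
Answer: $207$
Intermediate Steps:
$s{\left(-1 \right)} \left(-102\right) + o = \left(-1\right) \left(-102\right) + 105 = 102 + 105 = 207$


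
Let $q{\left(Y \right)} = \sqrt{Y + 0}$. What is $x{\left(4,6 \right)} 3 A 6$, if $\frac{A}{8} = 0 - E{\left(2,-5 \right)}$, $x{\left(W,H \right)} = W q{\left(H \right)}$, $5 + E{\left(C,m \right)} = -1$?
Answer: $3456 \sqrt{6} \approx 8465.4$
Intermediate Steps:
$E{\left(C,m \right)} = -6$ ($E{\left(C,m \right)} = -5 - 1 = -6$)
$q{\left(Y \right)} = \sqrt{Y}$
$x{\left(W,H \right)} = W \sqrt{H}$
$A = 48$ ($A = 8 \left(0 - -6\right) = 8 \left(0 + 6\right) = 8 \cdot 6 = 48$)
$x{\left(4,6 \right)} 3 A 6 = 4 \sqrt{6} \cdot 3 \cdot 48 \cdot 6 = 4 \sqrt{6} \cdot 144 \cdot 6 = 4 \sqrt{6} \cdot 864 = 3456 \sqrt{6}$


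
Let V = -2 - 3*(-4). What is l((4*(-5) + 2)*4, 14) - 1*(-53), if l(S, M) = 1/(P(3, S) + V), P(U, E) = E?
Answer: 3285/62 ≈ 52.984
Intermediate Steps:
V = 10 (V = -2 + 12 = 10)
l(S, M) = 1/(10 + S) (l(S, M) = 1/(S + 10) = 1/(10 + S))
l((4*(-5) + 2)*4, 14) - 1*(-53) = 1/(10 + (4*(-5) + 2)*4) - 1*(-53) = 1/(10 + (-20 + 2)*4) + 53 = 1/(10 - 18*4) + 53 = 1/(10 - 72) + 53 = 1/(-62) + 53 = -1/62 + 53 = 3285/62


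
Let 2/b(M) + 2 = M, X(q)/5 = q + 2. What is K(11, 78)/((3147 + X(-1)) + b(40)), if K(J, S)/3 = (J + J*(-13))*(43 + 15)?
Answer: -145464/19963 ≈ -7.2867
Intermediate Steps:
X(q) = 10 + 5*q (X(q) = 5*(q + 2) = 5*(2 + q) = 10 + 5*q)
b(M) = 2/(-2 + M)
K(J, S) = -2088*J (K(J, S) = 3*((J + J*(-13))*(43 + 15)) = 3*((J - 13*J)*58) = 3*(-12*J*58) = 3*(-696*J) = -2088*J)
K(11, 78)/((3147 + X(-1)) + b(40)) = (-2088*11)/((3147 + (10 + 5*(-1))) + 2/(-2 + 40)) = -22968/((3147 + (10 - 5)) + 2/38) = -22968/((3147 + 5) + 2*(1/38)) = -22968/(3152 + 1/19) = -22968/59889/19 = -22968*19/59889 = -145464/19963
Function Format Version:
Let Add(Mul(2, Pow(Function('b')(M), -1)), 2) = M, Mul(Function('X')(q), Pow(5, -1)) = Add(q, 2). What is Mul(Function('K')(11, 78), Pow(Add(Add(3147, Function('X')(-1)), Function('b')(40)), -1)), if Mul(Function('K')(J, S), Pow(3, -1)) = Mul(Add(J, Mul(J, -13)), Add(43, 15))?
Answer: Rational(-145464, 19963) ≈ -7.2867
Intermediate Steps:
Function('X')(q) = Add(10, Mul(5, q)) (Function('X')(q) = Mul(5, Add(q, 2)) = Mul(5, Add(2, q)) = Add(10, Mul(5, q)))
Function('b')(M) = Mul(2, Pow(Add(-2, M), -1))
Function('K')(J, S) = Mul(-2088, J) (Function('K')(J, S) = Mul(3, Mul(Add(J, Mul(J, -13)), Add(43, 15))) = Mul(3, Mul(Add(J, Mul(-13, J)), 58)) = Mul(3, Mul(Mul(-12, J), 58)) = Mul(3, Mul(-696, J)) = Mul(-2088, J))
Mul(Function('K')(11, 78), Pow(Add(Add(3147, Function('X')(-1)), Function('b')(40)), -1)) = Mul(Mul(-2088, 11), Pow(Add(Add(3147, Add(10, Mul(5, -1))), Mul(2, Pow(Add(-2, 40), -1))), -1)) = Mul(-22968, Pow(Add(Add(3147, Add(10, -5)), Mul(2, Pow(38, -1))), -1)) = Mul(-22968, Pow(Add(Add(3147, 5), Mul(2, Rational(1, 38))), -1)) = Mul(-22968, Pow(Add(3152, Rational(1, 19)), -1)) = Mul(-22968, Pow(Rational(59889, 19), -1)) = Mul(-22968, Rational(19, 59889)) = Rational(-145464, 19963)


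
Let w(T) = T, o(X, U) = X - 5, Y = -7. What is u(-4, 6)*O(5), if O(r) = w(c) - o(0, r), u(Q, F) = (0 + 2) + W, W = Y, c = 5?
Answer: -50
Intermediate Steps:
o(X, U) = -5 + X
W = -7
u(Q, F) = -5 (u(Q, F) = (0 + 2) - 7 = 2 - 7 = -5)
O(r) = 10 (O(r) = 5 - (-5 + 0) = 5 - 1*(-5) = 5 + 5 = 10)
u(-4, 6)*O(5) = -5*10 = -50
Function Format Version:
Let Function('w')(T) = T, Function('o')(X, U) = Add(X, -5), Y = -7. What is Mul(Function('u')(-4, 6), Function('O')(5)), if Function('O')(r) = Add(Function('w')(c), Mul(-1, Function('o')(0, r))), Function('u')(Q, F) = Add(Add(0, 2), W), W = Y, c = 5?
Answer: -50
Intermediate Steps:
Function('o')(X, U) = Add(-5, X)
W = -7
Function('u')(Q, F) = -5 (Function('u')(Q, F) = Add(Add(0, 2), -7) = Add(2, -7) = -5)
Function('O')(r) = 10 (Function('O')(r) = Add(5, Mul(-1, Add(-5, 0))) = Add(5, Mul(-1, -5)) = Add(5, 5) = 10)
Mul(Function('u')(-4, 6), Function('O')(5)) = Mul(-5, 10) = -50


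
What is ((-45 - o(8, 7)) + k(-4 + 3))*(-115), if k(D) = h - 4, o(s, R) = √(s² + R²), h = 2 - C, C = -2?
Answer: 5175 + 115*√113 ≈ 6397.5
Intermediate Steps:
h = 4 (h = 2 - 1*(-2) = 2 + 2 = 4)
o(s, R) = √(R² + s²)
k(D) = 0 (k(D) = 4 - 4 = 0)
((-45 - o(8, 7)) + k(-4 + 3))*(-115) = ((-45 - √(7² + 8²)) + 0)*(-115) = ((-45 - √(49 + 64)) + 0)*(-115) = ((-45 - √113) + 0)*(-115) = (-45 - √113)*(-115) = 5175 + 115*√113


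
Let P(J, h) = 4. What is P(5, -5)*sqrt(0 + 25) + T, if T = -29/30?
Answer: 571/30 ≈ 19.033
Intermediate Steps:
T = -29/30 (T = -29*1/30 = -29/30 ≈ -0.96667)
P(5, -5)*sqrt(0 + 25) + T = 4*sqrt(0 + 25) - 29/30 = 4*sqrt(25) - 29/30 = 4*5 - 29/30 = 20 - 29/30 = 571/30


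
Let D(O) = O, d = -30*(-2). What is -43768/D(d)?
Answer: -10942/15 ≈ -729.47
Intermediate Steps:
d = 60
-43768/D(d) = -43768/60 = -43768*1/60 = -10942/15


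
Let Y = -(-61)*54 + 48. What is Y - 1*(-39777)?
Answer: 43119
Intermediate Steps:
Y = 3342 (Y = -61*(-54) + 48 = 3294 + 48 = 3342)
Y - 1*(-39777) = 3342 - 1*(-39777) = 3342 + 39777 = 43119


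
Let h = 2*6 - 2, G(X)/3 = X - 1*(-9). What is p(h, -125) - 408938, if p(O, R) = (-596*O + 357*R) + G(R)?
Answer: -459871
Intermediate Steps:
G(X) = 27 + 3*X (G(X) = 3*(X - 1*(-9)) = 3*(X + 9) = 3*(9 + X) = 27 + 3*X)
h = 10 (h = 12 - 2 = 10)
p(O, R) = 27 - 596*O + 360*R (p(O, R) = (-596*O + 357*R) + (27 + 3*R) = 27 - 596*O + 360*R)
p(h, -125) - 408938 = (27 - 596*10 + 360*(-125)) - 408938 = (27 - 5960 - 45000) - 408938 = -50933 - 408938 = -459871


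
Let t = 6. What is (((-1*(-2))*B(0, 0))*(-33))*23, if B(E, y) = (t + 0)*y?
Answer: 0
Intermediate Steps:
B(E, y) = 6*y (B(E, y) = (6 + 0)*y = 6*y)
(((-1*(-2))*B(0, 0))*(-33))*23 = (((-1*(-2))*(6*0))*(-33))*23 = ((2*0)*(-33))*23 = (0*(-33))*23 = 0*23 = 0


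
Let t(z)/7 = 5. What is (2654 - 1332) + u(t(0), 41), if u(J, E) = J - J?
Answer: 1322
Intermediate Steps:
t(z) = 35 (t(z) = 7*5 = 35)
u(J, E) = 0
(2654 - 1332) + u(t(0), 41) = (2654 - 1332) + 0 = 1322 + 0 = 1322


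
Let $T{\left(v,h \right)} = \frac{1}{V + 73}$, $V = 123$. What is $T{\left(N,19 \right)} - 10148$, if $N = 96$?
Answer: $- \frac{1989007}{196} \approx -10148.0$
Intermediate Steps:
$T{\left(v,h \right)} = \frac{1}{196}$ ($T{\left(v,h \right)} = \frac{1}{123 + 73} = \frac{1}{196}$)
$T{\left(N,19 \right)} - 10148 = \frac{1}{196} - 10148 = - \frac{1989007}{196}$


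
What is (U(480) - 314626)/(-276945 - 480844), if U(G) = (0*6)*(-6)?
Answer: 314626/757789 ≈ 0.41519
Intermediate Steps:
U(G) = 0 (U(G) = 0*(-6) = 0)
(U(480) - 314626)/(-276945 - 480844) = (0 - 314626)/(-276945 - 480844) = -314626/(-757789) = -314626*(-1/757789) = 314626/757789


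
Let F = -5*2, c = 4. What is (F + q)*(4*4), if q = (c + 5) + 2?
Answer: 16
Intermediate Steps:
F = -10
q = 11 (q = (4 + 5) + 2 = 9 + 2 = 11)
(F + q)*(4*4) = (-10 + 11)*(4*4) = 1*16 = 16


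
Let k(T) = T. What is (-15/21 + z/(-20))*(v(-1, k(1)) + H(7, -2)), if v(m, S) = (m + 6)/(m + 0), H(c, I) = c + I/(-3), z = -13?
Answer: -6/35 ≈ -0.17143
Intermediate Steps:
H(c, I) = c - I/3 (H(c, I) = c + I*(-1/3) = c - I/3)
v(m, S) = (6 + m)/m
(-15/21 + z/(-20))*(v(-1, k(1)) + H(7, -2)) = (-15/21 - 13/(-20))*((6 - 1)/(-1) + (7 - 1/3*(-2))) = (-15*1/21 - 13*(-1/20))*(-1*5 + (7 + 2/3)) = (-5/7 + 13/20)*(-5 + 23/3) = -9/140*8/3 = -6/35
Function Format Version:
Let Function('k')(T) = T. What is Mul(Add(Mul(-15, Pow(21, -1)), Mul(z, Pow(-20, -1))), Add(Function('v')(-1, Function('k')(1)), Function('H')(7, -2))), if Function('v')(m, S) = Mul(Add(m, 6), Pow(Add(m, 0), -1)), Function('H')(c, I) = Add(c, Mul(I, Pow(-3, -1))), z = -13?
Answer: Rational(-6, 35) ≈ -0.17143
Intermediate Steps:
Function('H')(c, I) = Add(c, Mul(Rational(-1, 3), I)) (Function('H')(c, I) = Add(c, Mul(I, Rational(-1, 3))) = Add(c, Mul(Rational(-1, 3), I)))
Function('v')(m, S) = Mul(Pow(m, -1), Add(6, m)) (Function('v')(m, S) = Mul(Add(6, m), Pow(m, -1)) = Mul(Pow(m, -1), Add(6, m)))
Mul(Add(Mul(-15, Pow(21, -1)), Mul(z, Pow(-20, -1))), Add(Function('v')(-1, Function('k')(1)), Function('H')(7, -2))) = Mul(Add(Mul(-15, Pow(21, -1)), Mul(-13, Pow(-20, -1))), Add(Mul(Pow(-1, -1), Add(6, -1)), Add(7, Mul(Rational(-1, 3), -2)))) = Mul(Add(Mul(-15, Rational(1, 21)), Mul(-13, Rational(-1, 20))), Add(Mul(-1, 5), Add(7, Rational(2, 3)))) = Mul(Add(Rational(-5, 7), Rational(13, 20)), Add(-5, Rational(23, 3))) = Mul(Rational(-9, 140), Rational(8, 3)) = Rational(-6, 35)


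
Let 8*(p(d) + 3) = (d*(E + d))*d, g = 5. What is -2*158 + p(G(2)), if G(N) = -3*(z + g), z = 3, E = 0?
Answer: -2047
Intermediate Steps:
G(N) = -24 (G(N) = -3*(3 + 5) = -3*8 = -24)
p(d) = -3 + d³/8 (p(d) = -3 + ((d*(0 + d))*d)/8 = -3 + ((d*d)*d)/8 = -3 + (d²*d)/8 = -3 + d³/8)
-2*158 + p(G(2)) = -2*158 + (-3 + (⅛)*(-24)³) = -316 + (-3 + (⅛)*(-13824)) = -316 + (-3 - 1728) = -316 - 1731 = -2047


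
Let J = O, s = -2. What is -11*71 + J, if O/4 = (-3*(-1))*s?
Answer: -805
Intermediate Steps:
O = -24 (O = 4*(-3*(-1)*(-2)) = 4*(3*(-2)) = 4*(-6) = -24)
J = -24
-11*71 + J = -11*71 - 24 = -781 - 24 = -805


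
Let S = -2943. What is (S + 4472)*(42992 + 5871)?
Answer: 74711527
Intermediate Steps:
(S + 4472)*(42992 + 5871) = (-2943 + 4472)*(42992 + 5871) = 1529*48863 = 74711527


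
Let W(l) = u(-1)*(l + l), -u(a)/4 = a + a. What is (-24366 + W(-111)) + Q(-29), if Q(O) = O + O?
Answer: -26200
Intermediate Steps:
u(a) = -8*a (u(a) = -4*(a + a) = -8*a)
Q(O) = 2*O
W(l) = 16*l (W(l) = (-8*(-1))*(l + l) = 8*(2*l) = 16*l)
(-24366 + W(-111)) + Q(-29) = (-24366 + 16*(-111)) + 2*(-29) = (-24366 - 1776) - 58 = -26142 - 58 = -26200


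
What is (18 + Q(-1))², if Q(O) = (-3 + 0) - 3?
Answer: 144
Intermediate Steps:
Q(O) = -6 (Q(O) = -3 - 3 = -6)
(18 + Q(-1))² = (18 - 6)² = 12² = 144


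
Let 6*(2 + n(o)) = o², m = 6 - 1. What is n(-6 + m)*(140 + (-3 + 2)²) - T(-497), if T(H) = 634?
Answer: -1785/2 ≈ -892.50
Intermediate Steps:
m = 5
n(o) = -2 + o²/6
n(-6 + m)*(140 + (-3 + 2)²) - T(-497) = (-2 + (-6 + 5)²/6)*(140 + (-3 + 2)²) - 1*634 = (-2 + (⅙)*(-1)²)*(140 + (-1)²) - 634 = (-2 + (⅙)*1)*(140 + 1) - 634 = (-2 + ⅙)*141 - 634 = -11/6*141 - 634 = -517/2 - 634 = -1785/2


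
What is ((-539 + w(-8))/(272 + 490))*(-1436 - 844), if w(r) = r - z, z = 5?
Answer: 209760/127 ≈ 1651.7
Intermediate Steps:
w(r) = -5 + r (w(r) = r - 1*5 = r - 5 = -5 + r)
((-539 + w(-8))/(272 + 490))*(-1436 - 844) = ((-539 + (-5 - 8))/(272 + 490))*(-1436 - 844) = ((-539 - 13)/762)*(-2280) = -552*1/762*(-2280) = -92/127*(-2280) = 209760/127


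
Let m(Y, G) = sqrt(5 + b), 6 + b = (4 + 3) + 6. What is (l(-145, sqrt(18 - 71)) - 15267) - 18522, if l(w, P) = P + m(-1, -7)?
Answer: -33789 + 2*sqrt(3) + I*sqrt(53) ≈ -33786.0 + 7.2801*I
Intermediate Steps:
b = 7 (b = -6 + ((4 + 3) + 6) = -6 + (7 + 6) = -6 + 13 = 7)
m(Y, G) = 2*sqrt(3) (m(Y, G) = sqrt(5 + 7) = sqrt(12) = 2*sqrt(3))
l(w, P) = P + 2*sqrt(3)
(l(-145, sqrt(18 - 71)) - 15267) - 18522 = ((sqrt(18 - 71) + 2*sqrt(3)) - 15267) - 18522 = ((sqrt(-53) + 2*sqrt(3)) - 15267) - 18522 = ((I*sqrt(53) + 2*sqrt(3)) - 15267) - 18522 = ((2*sqrt(3) + I*sqrt(53)) - 15267) - 18522 = (-15267 + 2*sqrt(3) + I*sqrt(53)) - 18522 = -33789 + 2*sqrt(3) + I*sqrt(53)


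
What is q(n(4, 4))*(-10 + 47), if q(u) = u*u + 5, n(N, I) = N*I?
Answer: 9657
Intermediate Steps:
n(N, I) = I*N
q(u) = 5 + u² (q(u) = u² + 5 = 5 + u²)
q(n(4, 4))*(-10 + 47) = (5 + (4*4)²)*(-10 + 47) = (5 + 16²)*37 = (5 + 256)*37 = 261*37 = 9657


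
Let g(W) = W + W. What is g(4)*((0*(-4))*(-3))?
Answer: 0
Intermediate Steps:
g(W) = 2*W
g(4)*((0*(-4))*(-3)) = (2*4)*((0*(-4))*(-3)) = 8*(0*(-3)) = 8*0 = 0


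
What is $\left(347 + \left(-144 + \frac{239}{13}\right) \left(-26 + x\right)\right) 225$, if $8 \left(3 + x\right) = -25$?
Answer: $\frac{102548025}{104} \approx 9.8604 \cdot 10^{5}$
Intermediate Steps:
$x = - \frac{49}{8}$ ($x = -3 + \frac{1}{8} \left(-25\right) = -3 - \frac{25}{8} = - \frac{49}{8} \approx -6.125$)
$\left(347 + \left(-144 + \frac{239}{13}\right) \left(-26 + x\right)\right) 225 = \left(347 + \left(-144 + \frac{239}{13}\right) \left(-26 - \frac{49}{8}\right)\right) 225 = \left(347 + \left(-144 + 239 \cdot \frac{1}{13}\right) \left(- \frac{257}{8}\right)\right) 225 = \left(347 + \left(-144 + \frac{239}{13}\right) \left(- \frac{257}{8}\right)\right) 225 = \left(347 - - \frac{419681}{104}\right) 225 = \left(347 + \frac{419681}{104}\right) 225 = \frac{455769}{104} \cdot 225 = \frac{102548025}{104}$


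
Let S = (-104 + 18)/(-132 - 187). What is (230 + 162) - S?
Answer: 124962/319 ≈ 391.73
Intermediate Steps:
S = 86/319 (S = -86/(-319) = -86*(-1/319) = 86/319 ≈ 0.26959)
(230 + 162) - S = (230 + 162) - 1*86/319 = 392 - 86/319 = 124962/319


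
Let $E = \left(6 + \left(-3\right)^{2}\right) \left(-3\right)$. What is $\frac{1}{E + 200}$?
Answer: $\frac{1}{155} \approx 0.0064516$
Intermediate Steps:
$E = -45$ ($E = \left(6 + 9\right) \left(-3\right) = 15 \left(-3\right) = -45$)
$\frac{1}{E + 200} = \frac{1}{-45 + 200} = \frac{1}{155}$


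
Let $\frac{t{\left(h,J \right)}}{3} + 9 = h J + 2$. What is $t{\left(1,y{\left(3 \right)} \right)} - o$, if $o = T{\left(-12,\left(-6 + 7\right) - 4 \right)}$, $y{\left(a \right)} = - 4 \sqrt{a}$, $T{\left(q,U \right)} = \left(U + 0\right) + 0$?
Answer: $-18 - 12 \sqrt{3} \approx -38.785$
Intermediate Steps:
$T{\left(q,U \right)} = U$ ($T{\left(q,U \right)} = U + 0 = U$)
$o = -3$ ($o = \left(-6 + 7\right) - 4 = 1 - 4 = -3$)
$t{\left(h,J \right)} = -21 + 3 J h$ ($t{\left(h,J \right)} = -27 + 3 \left(h J + 2\right) = -27 + 3 \left(J h + 2\right) = -27 + 3 \left(2 + J h\right) = -27 + \left(6 + 3 J h\right) = -21 + 3 J h$)
$t{\left(1,y{\left(3 \right)} \right)} - o = \left(-21 + 3 \left(- 4 \sqrt{3}\right) 1\right) - -3 = \left(-21 - 12 \sqrt{3}\right) + 3 = -18 - 12 \sqrt{3}$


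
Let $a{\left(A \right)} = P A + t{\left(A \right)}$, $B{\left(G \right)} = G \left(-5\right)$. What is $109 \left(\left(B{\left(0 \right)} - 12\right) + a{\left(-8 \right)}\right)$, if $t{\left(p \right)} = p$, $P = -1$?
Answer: $-1308$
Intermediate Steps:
$B{\left(G \right)} = - 5 G$
$a{\left(A \right)} = 0$ ($a{\left(A \right)} = - A + A = 0$)
$109 \left(\left(B{\left(0 \right)} - 12\right) + a{\left(-8 \right)}\right) = 109 \left(\left(\left(-5\right) 0 - 12\right) + 0\right) = 109 \left(\left(0 - 12\right) + 0\right) = 109 \left(-12 + 0\right) = 109 \left(-12\right) = -1308$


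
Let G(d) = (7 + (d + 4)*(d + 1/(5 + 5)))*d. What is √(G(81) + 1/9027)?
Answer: √20242770248734/6018 ≈ 747.62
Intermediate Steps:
G(d) = d*(7 + (4 + d)*(⅒ + d)) (G(d) = (7 + (4 + d)*(d + 1/10))*d = (7 + (4 + d)*(d + ⅒))*d = (7 + (4 + d)*(⅒ + d))*d = d*(7 + (4 + d)*(⅒ + d)))
√(G(81) + 1/9027) = √((⅒)*81*(74 + 10*81² + 41*81) + 1/9027) = √((⅒)*81*(74 + 10*6561 + 3321) + 1/9027) = √((⅒)*81*(74 + 65610 + 3321) + 1/9027) = √((⅒)*81*69005 + 1/9027) = √(1117881/2 + 1/9027) = √(10091111789/18054) = √20242770248734/6018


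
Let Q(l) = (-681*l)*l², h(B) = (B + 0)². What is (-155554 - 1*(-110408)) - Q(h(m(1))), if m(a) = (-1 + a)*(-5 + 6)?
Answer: -45146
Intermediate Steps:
m(a) = -1 + a (m(a) = (-1 + a)*1 = -1 + a)
h(B) = B²
Q(l) = -681*l³
(-155554 - 1*(-110408)) - Q(h(m(1))) = (-155554 - 1*(-110408)) - (-681)*((-1 + 1)²)³ = (-155554 + 110408) - (-681)*(0²)³ = -45146 - (-681)*0³ = -45146 - (-681)*0 = -45146 - 1*0 = -45146 + 0 = -45146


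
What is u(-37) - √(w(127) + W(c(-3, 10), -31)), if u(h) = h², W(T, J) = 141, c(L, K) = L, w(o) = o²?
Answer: 1369 - √16270 ≈ 1241.4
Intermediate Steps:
u(-37) - √(w(127) + W(c(-3, 10), -31)) = (-37)² - √(127² + 141) = 1369 - √(16129 + 141) = 1369 - √16270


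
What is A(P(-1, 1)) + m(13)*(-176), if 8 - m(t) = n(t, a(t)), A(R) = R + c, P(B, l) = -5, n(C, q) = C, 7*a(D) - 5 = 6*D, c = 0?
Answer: 875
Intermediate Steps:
a(D) = 5/7 + 6*D/7 (a(D) = 5/7 + (6*D)/7 = 5/7 + 6*D/7)
A(R) = R (A(R) = R + 0 = R)
m(t) = 8 - t
A(P(-1, 1)) + m(13)*(-176) = -5 + (8 - 1*13)*(-176) = -5 + (8 - 13)*(-176) = -5 - 5*(-176) = -5 + 880 = 875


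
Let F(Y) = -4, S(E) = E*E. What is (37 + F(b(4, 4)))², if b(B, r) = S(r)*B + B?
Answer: 1089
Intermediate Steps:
S(E) = E²
b(B, r) = B + B*r² (b(B, r) = r²*B + B = B*r² + B = B + B*r²)
(37 + F(b(4, 4)))² = (37 - 4)² = 33² = 1089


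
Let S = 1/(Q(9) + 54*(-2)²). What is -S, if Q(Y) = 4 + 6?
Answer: -1/226 ≈ -0.0044248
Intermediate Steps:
Q(Y) = 10
S = 1/226 (S = 1/(10 + 54*(-2)²) = 1/(10 + 54*4) = 1/(10 + 216) = 1/226 ≈ 0.0044248)
-S = -1*1/226 = -1/226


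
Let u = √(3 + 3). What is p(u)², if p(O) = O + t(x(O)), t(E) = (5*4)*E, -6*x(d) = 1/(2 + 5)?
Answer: 2746/441 - 20*√6/21 ≈ 3.8939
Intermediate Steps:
x(d) = -1/42 (x(d) = -1/(6*(2 + 5)) = -⅙/7 = -⅙*⅐ = -1/42)
u = √6 ≈ 2.4495
t(E) = 20*E
p(O) = -10/21 + O (p(O) = O + 20*(-1/42) = O - 10/21 = -10/21 + O)
p(u)² = (-10/21 + √6)²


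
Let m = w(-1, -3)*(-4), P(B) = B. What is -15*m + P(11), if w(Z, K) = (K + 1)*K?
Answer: 371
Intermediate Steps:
w(Z, K) = K*(1 + K) (w(Z, K) = (1 + K)*K = K*(1 + K))
m = -24 (m = -3*(1 - 3)*(-4) = -3*(-2)*(-4) = 6*(-4) = -24)
-15*m + P(11) = -15*(-24) + 11 = 360 + 11 = 371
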